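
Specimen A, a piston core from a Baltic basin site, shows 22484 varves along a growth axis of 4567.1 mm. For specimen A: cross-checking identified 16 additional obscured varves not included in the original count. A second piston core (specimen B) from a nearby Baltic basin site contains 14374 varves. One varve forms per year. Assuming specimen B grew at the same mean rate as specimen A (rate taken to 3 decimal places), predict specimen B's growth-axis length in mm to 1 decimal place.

Specimen A: true varve count = 22484 + 16 = 22500.
A: Mean rate = 4567.1 mm / 22500 years ≈ 0.203 mm/year.
For B, 0.203 mm/year × 14374 years = 2917.9 mm.

2917.9 mm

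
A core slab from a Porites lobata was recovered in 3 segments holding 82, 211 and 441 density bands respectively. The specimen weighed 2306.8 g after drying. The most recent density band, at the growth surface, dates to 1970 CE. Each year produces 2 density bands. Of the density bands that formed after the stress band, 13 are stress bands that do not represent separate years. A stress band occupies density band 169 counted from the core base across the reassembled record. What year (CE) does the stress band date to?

1694 CE

Total density bands = 82 + 211 + 441 = 734.
734 − 169 = 565 density bands lie beyond the stress band toward the growth surface.
Removing the 13 false density bands leaves 565 − 13 = 552 true density bands beyond the stress band.
With 2 density bands per year, 552 / 2 = 276 years.
1970 − 276 = 1694 CE.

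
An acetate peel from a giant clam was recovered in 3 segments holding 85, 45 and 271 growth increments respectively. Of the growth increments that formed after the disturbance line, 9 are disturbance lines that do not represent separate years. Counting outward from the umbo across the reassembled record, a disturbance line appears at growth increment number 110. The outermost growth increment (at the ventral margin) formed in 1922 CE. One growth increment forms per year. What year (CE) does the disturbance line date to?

1640 CE

Total growth increments = 85 + 45 + 271 = 401.
401 − 110 = 291 growth increments lie beyond the disturbance line toward the ventral margin.
291 − 9 false = 282 true growth increments after the disturbance line.
Counting back 282 years from 1922 CE places the disturbance line in 1922 − 282 = 1640 CE.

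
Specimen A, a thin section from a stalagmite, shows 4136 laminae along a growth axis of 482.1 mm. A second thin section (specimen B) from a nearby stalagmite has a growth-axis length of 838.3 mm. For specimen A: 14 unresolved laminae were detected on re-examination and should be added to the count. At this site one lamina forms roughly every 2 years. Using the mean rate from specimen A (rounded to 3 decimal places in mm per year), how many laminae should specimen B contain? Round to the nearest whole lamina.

Specimen A: after corrections the count is 4136 + 14 = 4150 laminae.
Specimen A: multiplying by 2 years per lamina: 4150 × 2 = 8300 years.
A: Mean rate = 482.1 mm / 8300 years ≈ 0.058 mm/year.
For B, 838.3 / 0.058 = 14453.45 years; at 2 years per lamina that is 14453.45 / 2 ≈ 7227 laminae.

7227 laminae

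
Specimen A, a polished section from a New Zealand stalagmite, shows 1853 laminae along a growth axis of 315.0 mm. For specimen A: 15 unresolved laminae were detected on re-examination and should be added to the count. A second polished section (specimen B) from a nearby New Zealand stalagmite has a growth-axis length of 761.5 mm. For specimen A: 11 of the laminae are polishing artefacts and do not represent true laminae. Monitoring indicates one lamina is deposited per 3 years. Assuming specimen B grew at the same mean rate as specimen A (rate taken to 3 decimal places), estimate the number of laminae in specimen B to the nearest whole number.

Specimen A: adjusted count: 1853 − 11 + 15 = 1857 laminae.
Specimen A: at 3 years per lamina, 1857 × 3 = 5571 years.
A: Mean rate = 315.0 mm / 5571 years ≈ 0.057 mm per year.
B spans 761.5 / 0.057 = 13359.65 years; at 3 years per lamina that is 13359.65 / 3 ≈ 4453 laminae.

4453 laminae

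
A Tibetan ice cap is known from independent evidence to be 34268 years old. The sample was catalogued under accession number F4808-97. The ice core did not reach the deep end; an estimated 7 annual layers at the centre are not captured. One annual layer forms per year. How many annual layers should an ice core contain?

34261 annual layers

One annual layer per year gives 34268 annual layers over 34268 years.
Less the 7 uncaptured annual layers: 34268 − 7 = 34261.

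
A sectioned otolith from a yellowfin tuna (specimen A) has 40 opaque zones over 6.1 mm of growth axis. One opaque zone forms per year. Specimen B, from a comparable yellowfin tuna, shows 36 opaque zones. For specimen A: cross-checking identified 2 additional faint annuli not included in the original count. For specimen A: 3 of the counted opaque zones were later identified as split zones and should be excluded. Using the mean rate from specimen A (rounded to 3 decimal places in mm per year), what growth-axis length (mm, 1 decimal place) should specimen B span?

5.6 mm

Specimen A: adjusted count: 40 − 3 + 2 = 39 opaque zones.
A: Mean rate = 6.1 mm / 39 years ≈ 0.156 mm/yr.
For B, 0.156 mm/year × 36 years = 5.6 mm.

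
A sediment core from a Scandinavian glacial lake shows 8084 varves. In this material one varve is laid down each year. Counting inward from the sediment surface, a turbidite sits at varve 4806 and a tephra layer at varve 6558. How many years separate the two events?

The two markers are separated by 6558 − 4806 = 1752 varves.
One varve per year makes the interval 1752 years.

1752 years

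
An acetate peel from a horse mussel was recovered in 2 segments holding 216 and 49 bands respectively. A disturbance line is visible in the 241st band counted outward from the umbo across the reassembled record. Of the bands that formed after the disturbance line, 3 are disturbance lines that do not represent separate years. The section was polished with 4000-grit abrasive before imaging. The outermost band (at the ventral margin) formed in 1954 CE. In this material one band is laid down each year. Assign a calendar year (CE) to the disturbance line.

1933 CE

Total bands = 216 + 49 = 265.
Between band 241 and the ventral margin there are 265 − 241 = 24 bands.
Removing the 3 false bands leaves 24 − 3 = 21 true bands beyond the disturbance line.
The band at the ventral margin is 1954 CE, so the disturbance line dates to 1954 − 21 = 1933 CE.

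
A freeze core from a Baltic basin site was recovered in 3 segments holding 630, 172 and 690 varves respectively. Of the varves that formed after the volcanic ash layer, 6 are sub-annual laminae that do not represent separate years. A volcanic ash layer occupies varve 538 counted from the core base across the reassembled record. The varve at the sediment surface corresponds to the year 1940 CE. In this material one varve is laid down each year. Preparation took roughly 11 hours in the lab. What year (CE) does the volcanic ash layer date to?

Total varves = 630 + 172 + 690 = 1492.
The volcanic ash layer sits at varve 538 from the core base, so 1492 − 538 = 954 varves formed after it.
954 − 6 false = 948 true varves after the volcanic ash layer.
Counting back 948 years from 1940 CE places the volcanic ash layer in 1940 − 948 = 992 CE.

992 CE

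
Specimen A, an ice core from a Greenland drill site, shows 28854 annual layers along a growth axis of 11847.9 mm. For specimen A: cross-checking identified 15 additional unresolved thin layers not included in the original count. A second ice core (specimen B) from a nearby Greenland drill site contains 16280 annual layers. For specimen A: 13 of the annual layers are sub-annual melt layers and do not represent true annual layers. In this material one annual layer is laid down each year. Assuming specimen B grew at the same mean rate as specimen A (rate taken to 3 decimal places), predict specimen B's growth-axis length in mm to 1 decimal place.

Specimen A: true annual layer count = 28854 − 13 + 15 = 28856.
A: Mean rate = 11847.9 mm / 28856 years ≈ 0.411 mm/yr.
For B, 0.411 mm/year × 16280 years = 6691.1 mm.

6691.1 mm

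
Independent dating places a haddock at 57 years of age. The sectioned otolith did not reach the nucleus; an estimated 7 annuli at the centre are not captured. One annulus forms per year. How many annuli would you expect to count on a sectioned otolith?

50 annuli

One annulus per year gives 57 annuli over 57 years.
57 − 7 missed = 50 annuli expected in the prepared section.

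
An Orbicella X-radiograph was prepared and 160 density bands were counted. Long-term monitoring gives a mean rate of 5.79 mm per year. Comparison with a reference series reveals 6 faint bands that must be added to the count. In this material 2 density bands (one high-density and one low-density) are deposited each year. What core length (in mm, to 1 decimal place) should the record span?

After corrections the count is 160 + 6 = 166 density bands.
166 density bands at 2 per year is 166 / 2 = 83 years.
Length ≈ 5.79 × 83 = 480.6 mm.

480.6 mm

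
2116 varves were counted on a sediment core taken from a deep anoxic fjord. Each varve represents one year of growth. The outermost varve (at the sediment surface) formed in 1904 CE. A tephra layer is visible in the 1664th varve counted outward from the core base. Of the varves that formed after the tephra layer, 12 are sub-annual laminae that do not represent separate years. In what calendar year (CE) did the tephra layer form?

The tephra layer sits at varve 1664 from the core base, so 2116 − 1664 = 452 varves formed after it.
Removing the 12 false varves leaves 452 − 12 = 440 true varves beyond the tephra layer.
The varve at the sediment surface is 1904 CE, so the tephra layer dates to 1904 − 440 = 1464 CE.

1464 CE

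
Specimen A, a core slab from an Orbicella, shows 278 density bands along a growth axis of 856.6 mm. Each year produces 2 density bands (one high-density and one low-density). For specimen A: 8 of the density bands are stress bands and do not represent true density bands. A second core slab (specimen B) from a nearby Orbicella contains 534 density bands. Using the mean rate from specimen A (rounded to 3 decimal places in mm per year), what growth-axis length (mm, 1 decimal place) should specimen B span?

1694.1 mm

Specimen A: correcting the raw count gives 278 − 8 = 270 true density bands.
Specimen A: with 2 density bands per year, 270 / 2 = 135 years.
A: 856.6 mm over 135 years gives 856.6 / 135 ≈ 6.345 mm/year.
Specimen B: 534 density bands at 2 per year is 534 / 2 = 267 years. Length of B = 6.345 × 267 = 1694.1 mm.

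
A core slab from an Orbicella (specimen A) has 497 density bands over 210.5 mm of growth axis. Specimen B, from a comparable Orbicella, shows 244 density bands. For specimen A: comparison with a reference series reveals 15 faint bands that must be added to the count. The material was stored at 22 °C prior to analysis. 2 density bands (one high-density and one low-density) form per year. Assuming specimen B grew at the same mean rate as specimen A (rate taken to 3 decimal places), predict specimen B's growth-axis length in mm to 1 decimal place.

100.3 mm

Specimen A: after corrections the count is 497 + 15 = 512 density bands.
Specimen A: 512 density bands at 2 per year is 512 / 2 = 256 years.
A: 210.5 mm over 256 years gives 210.5 / 256 ≈ 0.822 mm/year.
Specimen B: 244 density bands at 2 per year is 244 / 2 = 122 years. B's length ≈ 0.822 × 122 = 100.3 mm.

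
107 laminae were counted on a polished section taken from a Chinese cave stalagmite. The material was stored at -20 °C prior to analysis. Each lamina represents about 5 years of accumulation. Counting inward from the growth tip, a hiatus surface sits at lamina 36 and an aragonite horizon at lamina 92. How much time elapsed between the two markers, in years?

280 years

92 − 36 = 56 laminae lie between the two events.
At 5 years per lamina, 56 × 5 = 280 years.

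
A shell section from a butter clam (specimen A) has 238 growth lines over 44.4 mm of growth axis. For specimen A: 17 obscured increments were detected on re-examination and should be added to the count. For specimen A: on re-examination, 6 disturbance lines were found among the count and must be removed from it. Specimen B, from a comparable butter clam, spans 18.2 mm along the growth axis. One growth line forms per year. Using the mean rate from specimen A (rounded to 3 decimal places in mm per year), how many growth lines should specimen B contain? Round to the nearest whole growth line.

102 growth lines

Specimen A: correcting the raw count gives 238 − 6 + 17 = 249 true growth lines.
A: Mean rate = 44.4 mm / 249 years ≈ 0.178 mm/year.
B spans 18.2 / 0.178 = 102.25 years ≈ 102 growth lines.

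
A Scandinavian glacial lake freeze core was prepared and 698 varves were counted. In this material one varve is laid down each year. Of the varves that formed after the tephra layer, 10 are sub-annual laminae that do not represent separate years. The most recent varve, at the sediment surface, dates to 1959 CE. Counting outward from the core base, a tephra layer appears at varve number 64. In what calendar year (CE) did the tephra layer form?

Between varve 64 and the sediment surface there are 698 − 64 = 634 varves.
Removing the 10 false varves leaves 634 − 10 = 624 true varves beyond the tephra layer.
Counting back 624 years from 1959 CE places the tephra layer in 1959 − 624 = 1335 CE.

1335 CE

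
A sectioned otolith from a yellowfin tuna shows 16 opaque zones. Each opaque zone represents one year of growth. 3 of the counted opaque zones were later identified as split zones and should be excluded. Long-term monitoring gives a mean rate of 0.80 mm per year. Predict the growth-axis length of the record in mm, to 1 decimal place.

After corrections the count is 16 − 3 = 13 opaque zones.
Predicted length = 0.80 mm/year × 13 years = 10.4 mm.

10.4 mm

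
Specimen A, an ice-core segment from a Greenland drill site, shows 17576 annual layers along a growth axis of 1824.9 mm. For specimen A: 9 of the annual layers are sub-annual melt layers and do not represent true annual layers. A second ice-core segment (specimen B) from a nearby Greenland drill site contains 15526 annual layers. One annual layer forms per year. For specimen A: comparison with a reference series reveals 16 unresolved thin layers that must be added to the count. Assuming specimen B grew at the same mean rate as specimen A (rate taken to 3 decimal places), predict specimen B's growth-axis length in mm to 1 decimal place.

Specimen A: adjusted count: 17576 − 9 + 16 = 17583 annual layers.
A: Mean rate = 1824.9 mm / 17583 years ≈ 0.104 mm/yr.
Length of B = 0.104 × 15526 = 1614.7 mm.

1614.7 mm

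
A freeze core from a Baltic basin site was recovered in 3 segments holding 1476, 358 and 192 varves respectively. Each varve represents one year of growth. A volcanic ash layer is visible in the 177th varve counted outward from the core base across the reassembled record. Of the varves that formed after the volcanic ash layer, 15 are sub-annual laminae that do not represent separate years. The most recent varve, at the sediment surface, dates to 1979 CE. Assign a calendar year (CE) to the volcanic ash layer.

145 CE

Total varves = 1476 + 358 + 192 = 2026.
The volcanic ash layer sits at varve 177 from the core base, so 2026 − 177 = 1849 varves formed after it.
Excluding 15 false varves: 1849 − 15 = 1834.
The varve at the sediment surface is 1979 CE, so the volcanic ash layer dates to 1979 − 1834 = 145 CE.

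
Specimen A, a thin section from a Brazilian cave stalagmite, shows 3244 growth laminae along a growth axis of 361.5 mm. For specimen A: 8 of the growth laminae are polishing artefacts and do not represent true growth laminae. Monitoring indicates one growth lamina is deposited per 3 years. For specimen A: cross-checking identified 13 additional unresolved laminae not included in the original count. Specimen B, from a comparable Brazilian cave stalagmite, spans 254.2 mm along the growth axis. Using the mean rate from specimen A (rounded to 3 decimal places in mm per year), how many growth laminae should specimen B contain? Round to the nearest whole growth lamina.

Specimen A: true growth lamina count = 3244 − 8 + 13 = 3249.
Specimen A: multiplying by 3 years per growth lamina: 3249 × 3 = 9747 years.
A: Extension rate ≈ 361.5 / 9747 = 0.037 mm per year.
For B, 254.2 / 0.037 = 6870.27 years; at 3 years per growth lamina that is 6870.27 / 3 ≈ 2290 growth laminae.

2290 growth laminae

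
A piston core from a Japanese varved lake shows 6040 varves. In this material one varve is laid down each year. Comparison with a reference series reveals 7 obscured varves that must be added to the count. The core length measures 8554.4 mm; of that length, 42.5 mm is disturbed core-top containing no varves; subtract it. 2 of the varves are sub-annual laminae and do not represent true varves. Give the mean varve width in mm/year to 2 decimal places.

Correcting the raw count gives 6040 − 2 + 7 = 6045 true varves.
Net length = 8554.4 − 42.5 = 8511.9 mm.
Extension rate ≈ 8511.9 / 6045 = 1.41 mm/year.

1.41 mm/year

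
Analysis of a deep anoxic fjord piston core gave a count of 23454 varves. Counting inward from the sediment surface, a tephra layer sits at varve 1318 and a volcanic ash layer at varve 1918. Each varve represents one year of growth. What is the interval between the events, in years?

Separation: 1918 − 1318 = 600 varves.
That is 600 years at one varve per year.

600 yr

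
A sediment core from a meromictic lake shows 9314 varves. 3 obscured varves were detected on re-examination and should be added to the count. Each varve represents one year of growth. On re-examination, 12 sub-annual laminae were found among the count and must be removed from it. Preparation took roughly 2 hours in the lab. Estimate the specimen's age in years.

9305 years

After corrections the count is 9314 − 12 + 3 = 9305 varves.
One varve per year makes the duration 9305 years.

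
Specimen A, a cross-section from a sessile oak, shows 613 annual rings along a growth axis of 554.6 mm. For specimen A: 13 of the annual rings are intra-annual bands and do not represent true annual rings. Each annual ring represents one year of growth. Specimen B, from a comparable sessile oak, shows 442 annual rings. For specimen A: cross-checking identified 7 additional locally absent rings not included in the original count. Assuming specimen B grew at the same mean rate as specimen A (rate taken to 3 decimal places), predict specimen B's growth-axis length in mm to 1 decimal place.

Specimen A: after corrections the count is 613 − 13 + 7 = 607 annual rings.
A: Extension rate ≈ 554.6 / 607 = 0.914 mm per year.
B's length ≈ 0.914 × 442 = 404.0 mm.

404.0 mm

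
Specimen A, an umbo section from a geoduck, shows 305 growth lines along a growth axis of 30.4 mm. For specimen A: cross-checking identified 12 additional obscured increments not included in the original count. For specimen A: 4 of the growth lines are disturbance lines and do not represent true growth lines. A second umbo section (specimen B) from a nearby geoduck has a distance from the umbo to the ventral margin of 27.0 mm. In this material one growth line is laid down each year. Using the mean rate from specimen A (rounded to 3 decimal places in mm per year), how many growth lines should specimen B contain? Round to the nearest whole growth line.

Specimen A: adjusted count: 305 − 4 + 12 = 313 growth lines.
A: Mean rate = 30.4 mm / 313 years ≈ 0.097 mm/year.
B spans 27.0 / 0.097 = 278.35 years ≈ 278 growth lines.

278 growth lines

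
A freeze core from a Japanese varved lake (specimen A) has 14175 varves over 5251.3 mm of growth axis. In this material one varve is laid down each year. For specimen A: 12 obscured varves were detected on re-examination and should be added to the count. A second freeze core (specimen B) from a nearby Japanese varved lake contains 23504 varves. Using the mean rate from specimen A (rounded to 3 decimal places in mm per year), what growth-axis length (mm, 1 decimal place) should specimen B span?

Specimen A: adjusted count: 14175 + 12 = 14187 varves.
A: Extension rate ≈ 5251.3 / 14187 = 0.370 mm per year.
B's length ≈ 0.370 × 23504 = 8696.5 mm.

8696.5 mm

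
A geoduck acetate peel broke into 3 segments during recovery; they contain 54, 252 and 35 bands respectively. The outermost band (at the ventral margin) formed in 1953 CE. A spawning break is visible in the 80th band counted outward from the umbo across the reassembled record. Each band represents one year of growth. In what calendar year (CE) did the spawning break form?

Total bands = 54 + 252 + 35 = 341.
The spawning break sits at band 80 from the umbo, so 341 − 80 = 261 bands formed after it.
The band at the ventral margin is 1953 CE, so the spawning break dates to 1953 − 261 = 1692 CE.

1692 CE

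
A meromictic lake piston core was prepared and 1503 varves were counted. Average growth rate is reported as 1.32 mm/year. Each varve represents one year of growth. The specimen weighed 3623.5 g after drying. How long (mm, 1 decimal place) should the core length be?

The record spans 1503 years at 1.32 mm per year.
Predicted length = 1.32 mm/year × 1503 years = 1984.0 mm.

1984.0 mm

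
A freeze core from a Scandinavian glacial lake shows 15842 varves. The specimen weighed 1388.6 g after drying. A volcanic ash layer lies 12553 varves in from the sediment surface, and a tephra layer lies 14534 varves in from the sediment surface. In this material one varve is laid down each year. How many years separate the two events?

1981 years

The two markers are separated by 14534 − 12553 = 1981 varves.
One varve per year makes the interval 1981 years.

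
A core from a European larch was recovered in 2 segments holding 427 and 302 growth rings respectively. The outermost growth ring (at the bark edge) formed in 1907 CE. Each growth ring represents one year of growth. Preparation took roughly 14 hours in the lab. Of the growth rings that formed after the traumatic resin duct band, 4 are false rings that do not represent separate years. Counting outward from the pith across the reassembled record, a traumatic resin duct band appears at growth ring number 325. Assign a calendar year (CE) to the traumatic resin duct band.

1507 CE

Total growth rings = 427 + 302 = 729.
The traumatic resin duct band sits at growth ring 325 from the pith, so 729 − 325 = 404 growth rings formed after it.
Excluding 4 false growth rings: 404 − 4 = 400.
1907 − 400 = 1507 CE.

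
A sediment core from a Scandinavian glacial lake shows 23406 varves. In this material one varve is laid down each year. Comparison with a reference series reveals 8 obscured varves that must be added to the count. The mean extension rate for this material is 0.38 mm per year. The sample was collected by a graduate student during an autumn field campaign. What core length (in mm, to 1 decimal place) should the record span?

8897.3 mm

Adjusted count: 23406 + 8 = 23414 varves.
Predicted length = 0.38 mm/year × 23414 years = 8897.3 mm.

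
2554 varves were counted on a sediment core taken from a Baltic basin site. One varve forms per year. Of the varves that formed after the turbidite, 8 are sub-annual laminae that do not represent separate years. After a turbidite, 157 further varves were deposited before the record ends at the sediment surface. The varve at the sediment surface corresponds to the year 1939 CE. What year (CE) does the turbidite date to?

1790 CE

157 varves formed after the turbidite.
Removing the 8 false varves leaves 157 − 8 = 149 true varves beyond the turbidite.
The varve at the sediment surface is 1939 CE, so the turbidite dates to 1939 − 149 = 1790 CE.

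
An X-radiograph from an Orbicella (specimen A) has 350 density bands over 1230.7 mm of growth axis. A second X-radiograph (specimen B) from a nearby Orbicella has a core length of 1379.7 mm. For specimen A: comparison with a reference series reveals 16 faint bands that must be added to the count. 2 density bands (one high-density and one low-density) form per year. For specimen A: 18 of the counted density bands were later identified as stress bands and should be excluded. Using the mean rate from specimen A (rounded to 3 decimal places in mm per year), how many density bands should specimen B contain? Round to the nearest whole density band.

390 density bands

Specimen A: adjusted count: 350 − 18 + 16 = 348 density bands.
Specimen A: dividing by 2 density bands per year: 348 / 2 = 174 years.
A: Mean rate = 1230.7 mm / 174 years ≈ 7.073 mm/year.
For B, 1379.7 / 7.073 = 195.07 years; at 2 density bands per year that is 195.07 × 2 ≈ 390 density bands.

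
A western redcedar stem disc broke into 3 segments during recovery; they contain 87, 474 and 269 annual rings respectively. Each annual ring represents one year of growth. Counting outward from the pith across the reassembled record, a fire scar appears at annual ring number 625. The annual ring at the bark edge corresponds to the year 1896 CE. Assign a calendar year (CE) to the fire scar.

1691 CE

Total annual rings = 87 + 474 + 269 = 830.
Between annual ring 625 and the bark edge there are 830 − 625 = 205 annual rings.
Counting back 205 years from 1896 CE places the fire scar in 1896 − 205 = 1691 CE.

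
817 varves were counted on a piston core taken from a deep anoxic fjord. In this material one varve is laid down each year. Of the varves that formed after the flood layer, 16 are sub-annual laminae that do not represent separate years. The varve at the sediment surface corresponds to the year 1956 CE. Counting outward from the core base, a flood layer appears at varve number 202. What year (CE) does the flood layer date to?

1357 CE

The flood layer sits at varve 202 from the core base, so 817 − 202 = 615 varves formed after it.
Removing the 16 false varves leaves 615 − 16 = 599 true varves beyond the flood layer.
Counting back 599 years from 1956 CE places the flood layer in 1956 − 599 = 1357 CE.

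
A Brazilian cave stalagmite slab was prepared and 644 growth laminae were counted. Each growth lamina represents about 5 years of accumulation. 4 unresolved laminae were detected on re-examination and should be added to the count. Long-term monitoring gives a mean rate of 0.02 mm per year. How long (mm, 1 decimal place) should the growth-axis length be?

64.8 mm

After corrections the count is 644 + 4 = 648 growth laminae.
Multiplying by 5 years per growth lamina: 648 × 5 = 3240 years.
Length ≈ 0.02 × 3240 = 64.8 mm.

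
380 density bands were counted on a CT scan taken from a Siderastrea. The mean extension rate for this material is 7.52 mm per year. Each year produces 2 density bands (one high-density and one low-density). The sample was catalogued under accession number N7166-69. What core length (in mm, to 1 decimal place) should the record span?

380 density bands at 2 per year is 380 / 2 = 190 years.
190 years at 7.52 mm/year gives 7.52 × 190 = 1428.8 mm.

1428.8 mm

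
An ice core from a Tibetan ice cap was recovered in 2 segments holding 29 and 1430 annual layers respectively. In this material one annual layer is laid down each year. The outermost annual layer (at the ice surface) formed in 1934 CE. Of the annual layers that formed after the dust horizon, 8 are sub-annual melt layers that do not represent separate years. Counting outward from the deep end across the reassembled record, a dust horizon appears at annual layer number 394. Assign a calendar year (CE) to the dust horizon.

Total annual layers = 29 + 1430 = 1459.
1459 − 394 = 1065 annual layers lie beyond the dust horizon toward the ice surface.
1065 − 8 false = 1057 true annual layers after the dust horizon.
The annual layer at the ice surface is 1934 CE, so the dust horizon dates to 1934 − 1057 = 877 CE.

877 CE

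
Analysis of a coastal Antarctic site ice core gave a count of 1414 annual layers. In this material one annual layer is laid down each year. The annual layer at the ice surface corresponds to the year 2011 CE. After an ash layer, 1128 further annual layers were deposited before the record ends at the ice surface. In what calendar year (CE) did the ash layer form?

883 CE

There are 1128 annual layers younger than the ash layer.
The annual layer at the ice surface is 2011 CE, so the ash layer dates to 2011 − 1128 = 883 CE.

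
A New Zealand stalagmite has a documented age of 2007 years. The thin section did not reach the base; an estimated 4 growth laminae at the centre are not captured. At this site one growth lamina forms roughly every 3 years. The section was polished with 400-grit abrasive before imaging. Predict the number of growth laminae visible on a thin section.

665 growth laminae

One growth lamina every 3 years means 2007 / 3 = 669 growth laminae.
Subtracting the 4 growth laminae not captured gives 669 − 4 = 665 growth laminae in the record.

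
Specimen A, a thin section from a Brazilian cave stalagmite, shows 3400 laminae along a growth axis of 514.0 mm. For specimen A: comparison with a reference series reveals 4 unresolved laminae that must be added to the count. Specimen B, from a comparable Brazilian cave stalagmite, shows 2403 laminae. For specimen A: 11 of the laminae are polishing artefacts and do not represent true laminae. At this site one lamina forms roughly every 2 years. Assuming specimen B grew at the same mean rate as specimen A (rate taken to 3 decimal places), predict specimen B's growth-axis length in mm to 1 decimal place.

365.3 mm

Specimen A: correcting the raw count gives 3400 − 11 + 4 = 3393 true laminae.
Specimen A: 3393 laminae at 2 years each span 3393 × 2 = 6786 years.
A: Mean rate = 514.0 mm / 6786 years ≈ 0.076 mm/yr.
Specimen B: 2403 laminae at 2 years each span 2403 × 2 = 4806 years. Length of B = 0.076 × 4806 = 365.3 mm.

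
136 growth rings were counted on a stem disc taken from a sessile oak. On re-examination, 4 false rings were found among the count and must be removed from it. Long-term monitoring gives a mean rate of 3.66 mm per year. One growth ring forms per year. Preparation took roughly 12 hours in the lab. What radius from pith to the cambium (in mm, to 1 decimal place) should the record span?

Correcting the raw count gives 136 − 4 = 132 true growth rings.
132 years at 3.66 mm/year gives 3.66 × 132 = 483.1 mm.

483.1 mm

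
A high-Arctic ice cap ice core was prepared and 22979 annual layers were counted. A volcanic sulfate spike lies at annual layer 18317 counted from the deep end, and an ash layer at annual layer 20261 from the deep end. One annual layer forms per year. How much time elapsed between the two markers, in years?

1944 yr

Separation: 20261 − 18317 = 1944 annual layers.
One annual layer per year makes the interval 1944 years.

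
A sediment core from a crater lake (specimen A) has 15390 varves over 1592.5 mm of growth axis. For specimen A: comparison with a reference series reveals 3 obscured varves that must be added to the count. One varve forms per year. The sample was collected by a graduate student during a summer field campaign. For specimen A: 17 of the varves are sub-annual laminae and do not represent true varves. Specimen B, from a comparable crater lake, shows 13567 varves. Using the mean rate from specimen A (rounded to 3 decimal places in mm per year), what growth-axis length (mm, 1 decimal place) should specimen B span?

Specimen A: after corrections the count is 15390 − 17 + 3 = 15376 varves.
A: Extension rate ≈ 1592.5 / 15376 = 0.104 mm per year.
Length of B = 0.104 × 13567 = 1411.0 mm.

1411.0 mm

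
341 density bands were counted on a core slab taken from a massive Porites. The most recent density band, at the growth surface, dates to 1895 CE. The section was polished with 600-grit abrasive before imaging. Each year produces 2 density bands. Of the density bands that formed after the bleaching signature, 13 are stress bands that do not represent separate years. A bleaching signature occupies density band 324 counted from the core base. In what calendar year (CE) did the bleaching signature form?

1893 CE

Between density band 324 and the growth surface there are 341 − 324 = 17 density bands.
17 − 13 false = 4 true density bands after the bleaching signature.
4 density bands at 2 per year is 4 / 2 = 2 years.
The density band at the growth surface is 1895 CE, so the bleaching signature dates to 1895 − 2 = 1893 CE.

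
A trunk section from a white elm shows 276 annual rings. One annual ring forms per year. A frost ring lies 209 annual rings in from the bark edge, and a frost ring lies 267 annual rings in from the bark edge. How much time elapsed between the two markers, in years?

58 years

The two markers are separated by 267 − 209 = 58 annual rings.
One annual ring per year makes the interval 58 years.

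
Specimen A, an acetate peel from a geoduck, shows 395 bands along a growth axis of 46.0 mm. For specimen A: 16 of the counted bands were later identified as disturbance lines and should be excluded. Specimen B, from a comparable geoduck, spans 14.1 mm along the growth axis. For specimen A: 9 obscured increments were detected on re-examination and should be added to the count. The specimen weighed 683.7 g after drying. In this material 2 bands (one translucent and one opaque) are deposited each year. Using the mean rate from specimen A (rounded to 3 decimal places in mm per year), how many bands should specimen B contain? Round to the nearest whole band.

119 bands

Specimen A: adjusted count: 395 − 16 + 9 = 388 bands.
Specimen A: 388 bands at 2 per year is 388 / 2 = 194 years.
A: Extension rate ≈ 46.0 / 194 = 0.237 mm per year.
B spans 14.1 / 0.237 = 59.49 years; at 2 bands per year that is 59.49 × 2 ≈ 119 bands.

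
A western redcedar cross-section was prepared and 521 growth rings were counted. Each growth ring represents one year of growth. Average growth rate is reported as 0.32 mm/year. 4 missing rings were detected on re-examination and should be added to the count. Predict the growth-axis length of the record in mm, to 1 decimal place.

Adjusted count: 521 + 4 = 525 growth rings.
525 years at 0.32 mm/year gives 0.32 × 525 = 168.0 mm.

168.0 mm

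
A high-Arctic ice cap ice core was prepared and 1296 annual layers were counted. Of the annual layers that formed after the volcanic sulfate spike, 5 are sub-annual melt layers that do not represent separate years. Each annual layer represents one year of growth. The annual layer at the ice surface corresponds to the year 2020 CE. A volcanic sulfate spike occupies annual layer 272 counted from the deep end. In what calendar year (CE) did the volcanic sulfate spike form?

1001 CE

Between annual layer 272 and the ice surface there are 1296 − 272 = 1024 annual layers.
1024 − 5 false = 1019 true annual layers after the volcanic sulfate spike.
The annual layer at the ice surface is 2020 CE, so the volcanic sulfate spike dates to 2020 − 1019 = 1001 CE.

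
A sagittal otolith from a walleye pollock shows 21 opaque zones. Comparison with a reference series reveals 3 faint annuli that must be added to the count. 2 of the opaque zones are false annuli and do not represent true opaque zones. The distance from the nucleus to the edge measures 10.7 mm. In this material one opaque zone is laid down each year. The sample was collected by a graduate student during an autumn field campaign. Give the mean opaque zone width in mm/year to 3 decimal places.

0.486 mm/year

Adjusted count: 21 − 2 + 3 = 22 opaque zones.
10.7 mm over 22 years gives 10.7 / 22 ≈ 0.486 mm/year.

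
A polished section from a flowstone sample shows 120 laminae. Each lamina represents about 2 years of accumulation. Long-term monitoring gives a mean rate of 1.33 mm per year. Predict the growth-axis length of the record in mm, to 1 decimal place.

120 laminae at 2 years each span 120 × 2 = 240 years.
240 years at 1.33 mm/year gives 1.33 × 240 = 319.2 mm.

319.2 mm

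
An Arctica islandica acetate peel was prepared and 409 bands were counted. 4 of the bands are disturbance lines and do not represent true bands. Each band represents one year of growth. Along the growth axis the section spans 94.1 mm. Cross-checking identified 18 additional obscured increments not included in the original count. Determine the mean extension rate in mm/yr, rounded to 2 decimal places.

0.22 mm/yr

After corrections the count is 409 − 4 + 18 = 423 bands.
Mean rate = 94.1 mm / 423 years ≈ 0.22 mm/yr.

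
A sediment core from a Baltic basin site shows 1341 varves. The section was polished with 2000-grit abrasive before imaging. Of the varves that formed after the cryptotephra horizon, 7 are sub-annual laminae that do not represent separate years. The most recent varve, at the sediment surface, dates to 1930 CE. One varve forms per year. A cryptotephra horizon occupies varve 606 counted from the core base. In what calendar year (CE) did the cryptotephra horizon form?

1202 CE

1341 − 606 = 735 varves lie beyond the cryptotephra horizon toward the sediment surface.
Removing the 7 false varves leaves 735 − 7 = 728 true varves beyond the cryptotephra horizon.
Counting back 728 years from 1930 CE places the cryptotephra horizon in 1930 − 728 = 1202 CE.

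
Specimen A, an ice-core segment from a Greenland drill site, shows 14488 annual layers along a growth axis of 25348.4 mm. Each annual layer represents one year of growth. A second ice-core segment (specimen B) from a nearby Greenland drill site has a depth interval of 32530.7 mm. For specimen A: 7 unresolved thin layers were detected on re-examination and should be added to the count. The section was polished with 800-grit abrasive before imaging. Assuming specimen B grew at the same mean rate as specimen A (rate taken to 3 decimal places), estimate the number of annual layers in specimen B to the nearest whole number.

18600 annual layers

Specimen A: true annual layer count = 14488 + 7 = 14495.
A: Mean rate = 25348.4 mm / 14495 years ≈ 1.749 mm/yr.
For B, 32530.7 / 1.749 = 18599.60 years ≈ 18600 annual layers.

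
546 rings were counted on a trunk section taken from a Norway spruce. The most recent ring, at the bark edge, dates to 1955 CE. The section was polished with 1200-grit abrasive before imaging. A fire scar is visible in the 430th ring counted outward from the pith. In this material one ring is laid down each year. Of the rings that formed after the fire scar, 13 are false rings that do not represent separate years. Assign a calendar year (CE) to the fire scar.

1852 CE

546 − 430 = 116 rings lie beyond the fire scar toward the bark edge.
Removing the 13 false rings leaves 116 − 13 = 103 true rings beyond the fire scar.
1955 − 103 = 1852 CE.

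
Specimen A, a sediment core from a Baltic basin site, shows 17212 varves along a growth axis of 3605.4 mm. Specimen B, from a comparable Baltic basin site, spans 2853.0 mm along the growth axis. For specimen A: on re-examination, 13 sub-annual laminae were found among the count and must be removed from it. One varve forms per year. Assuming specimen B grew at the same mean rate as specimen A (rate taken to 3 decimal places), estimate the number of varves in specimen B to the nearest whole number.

Specimen A: correcting the raw count gives 17212 − 13 = 17199 true varves.
A: Extension rate ≈ 3605.4 / 17199 = 0.210 mm/yr.
B spans 2853.0 / 0.210 = 13585.71 years ≈ 13586 varves.

13586 varves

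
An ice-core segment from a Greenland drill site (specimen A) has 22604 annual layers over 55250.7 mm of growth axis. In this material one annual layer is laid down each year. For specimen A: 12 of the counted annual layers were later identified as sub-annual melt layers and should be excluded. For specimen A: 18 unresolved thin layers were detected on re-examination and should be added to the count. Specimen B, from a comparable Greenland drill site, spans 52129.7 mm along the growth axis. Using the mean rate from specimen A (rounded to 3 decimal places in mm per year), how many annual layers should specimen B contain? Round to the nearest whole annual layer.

Specimen A: correcting the raw count gives 22604 − 12 + 18 = 22610 true annual layers.
A: 55250.7 mm over 22610 years gives 55250.7 / 22610 ≈ 2.444 mm/year.
For B, 52129.7 / 2.444 = 21329.66 years ≈ 21330 annual layers.

21330 annual layers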